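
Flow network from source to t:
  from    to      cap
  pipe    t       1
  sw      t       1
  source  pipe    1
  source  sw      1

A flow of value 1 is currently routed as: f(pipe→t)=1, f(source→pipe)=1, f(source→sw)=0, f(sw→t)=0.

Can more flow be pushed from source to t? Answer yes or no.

Residual path source→sw→t has bottleneck 1 > 0.
Pushing 1 along it raises the flow to 2, so the given flow is not maximum.

Yes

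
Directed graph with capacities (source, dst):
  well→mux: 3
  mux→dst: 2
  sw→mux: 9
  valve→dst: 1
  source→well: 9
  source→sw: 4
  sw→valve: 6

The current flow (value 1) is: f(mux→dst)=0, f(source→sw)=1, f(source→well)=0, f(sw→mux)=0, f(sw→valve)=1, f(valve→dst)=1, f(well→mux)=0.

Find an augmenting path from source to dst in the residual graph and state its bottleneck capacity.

Residual along source→sw→mux→dst: source→sw: 3, sw→mux: 9, mux→dst: 2.
Bottleneck = min = 2.

source→sw→mux→dst, bottleneck 2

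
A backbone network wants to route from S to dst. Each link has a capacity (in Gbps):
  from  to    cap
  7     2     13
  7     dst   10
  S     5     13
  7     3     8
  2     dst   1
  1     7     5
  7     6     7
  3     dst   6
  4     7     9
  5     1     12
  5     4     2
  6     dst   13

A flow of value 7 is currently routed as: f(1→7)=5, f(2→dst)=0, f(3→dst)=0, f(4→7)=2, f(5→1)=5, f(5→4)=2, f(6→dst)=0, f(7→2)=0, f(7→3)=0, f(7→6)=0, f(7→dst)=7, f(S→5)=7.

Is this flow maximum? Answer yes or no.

Residual reachable from S: {1, 5, S}; dst is not reachable.
Saturated cut: 5→4, 1→7 with total capacity 7 = current flow value. Flow is maximum.

Yes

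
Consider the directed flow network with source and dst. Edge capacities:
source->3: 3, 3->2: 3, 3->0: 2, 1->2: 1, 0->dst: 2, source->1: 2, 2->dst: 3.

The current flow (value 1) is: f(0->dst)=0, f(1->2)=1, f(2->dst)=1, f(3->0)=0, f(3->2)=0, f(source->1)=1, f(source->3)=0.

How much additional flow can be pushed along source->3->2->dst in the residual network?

Residual capacities along the path: source->3: 3, 3->2: 3, 2->dst: 2.
Minimum is 2.

2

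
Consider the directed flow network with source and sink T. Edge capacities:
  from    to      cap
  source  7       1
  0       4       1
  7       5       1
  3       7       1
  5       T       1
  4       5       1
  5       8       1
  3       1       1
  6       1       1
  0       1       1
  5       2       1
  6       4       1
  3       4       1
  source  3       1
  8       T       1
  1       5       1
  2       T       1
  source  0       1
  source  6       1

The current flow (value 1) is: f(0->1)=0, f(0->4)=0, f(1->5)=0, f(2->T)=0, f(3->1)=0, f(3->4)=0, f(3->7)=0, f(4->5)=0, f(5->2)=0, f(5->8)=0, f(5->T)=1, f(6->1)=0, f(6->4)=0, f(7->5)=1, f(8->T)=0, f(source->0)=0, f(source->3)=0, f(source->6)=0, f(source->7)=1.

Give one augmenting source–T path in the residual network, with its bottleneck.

Residual along source->6->1->5->8->T: source->6: 1, 6->1: 1, 1->5: 1, 5->8: 1, 8->T: 1.
Bottleneck = min = 1.

source->6->1->5->8->T, bottleneck 1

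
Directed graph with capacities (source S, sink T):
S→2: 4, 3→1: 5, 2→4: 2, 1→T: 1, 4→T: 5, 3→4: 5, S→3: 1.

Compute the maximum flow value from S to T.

Augment S→2→4→T: bottleneck 2. Total 2.
Augment S→3→4→T: bottleneck 1. Total 3.
No augmenting path remains in the residual graph.

3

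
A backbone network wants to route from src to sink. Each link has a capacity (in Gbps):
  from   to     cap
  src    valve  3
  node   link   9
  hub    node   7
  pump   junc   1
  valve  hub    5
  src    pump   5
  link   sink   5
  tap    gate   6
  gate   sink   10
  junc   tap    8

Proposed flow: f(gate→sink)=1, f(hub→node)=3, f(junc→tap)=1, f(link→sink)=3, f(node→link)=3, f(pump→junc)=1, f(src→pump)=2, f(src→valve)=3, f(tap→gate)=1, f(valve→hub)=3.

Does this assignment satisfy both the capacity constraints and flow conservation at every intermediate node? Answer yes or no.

No

Conservation fails at pump: inflow 2 ≠ outflow 1.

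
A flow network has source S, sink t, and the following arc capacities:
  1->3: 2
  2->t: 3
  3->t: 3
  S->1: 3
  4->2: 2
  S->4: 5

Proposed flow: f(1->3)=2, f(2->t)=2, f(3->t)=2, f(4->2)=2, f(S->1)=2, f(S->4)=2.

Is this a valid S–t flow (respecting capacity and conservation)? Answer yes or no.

Yes

Every edge has 0 ≤ f(e) ≤ cap(e).
At each intermediate node, inflow equals outflow.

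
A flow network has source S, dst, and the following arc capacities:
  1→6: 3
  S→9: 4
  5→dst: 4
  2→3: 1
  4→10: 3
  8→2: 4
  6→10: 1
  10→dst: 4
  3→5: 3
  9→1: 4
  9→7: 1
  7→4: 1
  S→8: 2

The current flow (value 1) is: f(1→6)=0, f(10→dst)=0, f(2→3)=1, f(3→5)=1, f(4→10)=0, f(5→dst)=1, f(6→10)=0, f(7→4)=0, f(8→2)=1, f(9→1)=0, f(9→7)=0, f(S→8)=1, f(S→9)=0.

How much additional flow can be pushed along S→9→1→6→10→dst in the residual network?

1

Residual capacities along the path: S→9: 4, 9→1: 4, 1→6: 3, 6→10: 1, 10→dst: 4.
Minimum is 1.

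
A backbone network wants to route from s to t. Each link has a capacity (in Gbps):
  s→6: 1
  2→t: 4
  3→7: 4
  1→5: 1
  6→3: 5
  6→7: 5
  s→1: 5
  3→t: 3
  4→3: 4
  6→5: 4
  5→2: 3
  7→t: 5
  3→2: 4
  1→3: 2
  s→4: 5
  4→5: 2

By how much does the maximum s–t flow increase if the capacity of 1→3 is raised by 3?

2

Original max flow = 9.
After raising cap(1→3), augmenting paths through that edge carry 2 more units.
New max flow = 11. Increase = 2.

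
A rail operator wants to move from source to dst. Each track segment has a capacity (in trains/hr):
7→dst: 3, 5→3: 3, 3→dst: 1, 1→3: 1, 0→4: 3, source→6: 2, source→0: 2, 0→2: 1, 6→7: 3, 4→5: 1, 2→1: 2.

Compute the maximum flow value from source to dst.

3

Augment source→6→7→dst: bottleneck 2. Total 2.
Augment source→0→2→1→3→dst: bottleneck 1. Total 3.
No augmenting path remains in the residual graph.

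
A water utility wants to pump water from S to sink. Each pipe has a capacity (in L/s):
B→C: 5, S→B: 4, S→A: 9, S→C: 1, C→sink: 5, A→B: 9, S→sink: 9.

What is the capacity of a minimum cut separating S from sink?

14

Max flow = 14 (via 3 augmenting paths).
In the residual at optimum, the set reachable from S is {A, B, C, S}.
Cut edges: S→sink (cap 9), C→sink (cap 5). Sum = 14.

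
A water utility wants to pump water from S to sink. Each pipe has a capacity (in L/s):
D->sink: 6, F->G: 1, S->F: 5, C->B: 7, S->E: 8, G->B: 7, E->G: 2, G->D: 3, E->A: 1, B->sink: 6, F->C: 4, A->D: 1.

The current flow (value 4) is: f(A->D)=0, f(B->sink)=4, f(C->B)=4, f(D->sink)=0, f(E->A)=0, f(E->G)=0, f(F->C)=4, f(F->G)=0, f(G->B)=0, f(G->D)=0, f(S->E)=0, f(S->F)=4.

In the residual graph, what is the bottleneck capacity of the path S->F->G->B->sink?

1

Residual capacities along the path: S->F: 1, F->G: 1, G->B: 7, B->sink: 2.
Minimum is 1.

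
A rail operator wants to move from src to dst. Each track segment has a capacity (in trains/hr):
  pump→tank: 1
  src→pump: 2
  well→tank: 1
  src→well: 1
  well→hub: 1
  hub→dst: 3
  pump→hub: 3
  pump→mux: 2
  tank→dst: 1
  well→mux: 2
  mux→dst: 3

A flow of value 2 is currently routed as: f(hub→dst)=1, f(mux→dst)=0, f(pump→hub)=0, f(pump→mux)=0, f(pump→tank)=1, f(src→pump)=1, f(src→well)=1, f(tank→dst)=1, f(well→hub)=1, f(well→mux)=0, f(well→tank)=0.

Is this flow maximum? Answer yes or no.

No

Residual path src→pump→hub→dst has bottleneck 1 > 0.
Pushing 1 along it raises the flow to 3, so the given flow is not maximum.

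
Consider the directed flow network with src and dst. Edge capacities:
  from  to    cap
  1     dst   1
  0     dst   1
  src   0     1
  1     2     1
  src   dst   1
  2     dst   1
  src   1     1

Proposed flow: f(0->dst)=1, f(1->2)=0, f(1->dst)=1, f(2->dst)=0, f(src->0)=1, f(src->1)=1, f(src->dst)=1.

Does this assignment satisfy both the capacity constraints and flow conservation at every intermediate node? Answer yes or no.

Yes

Every edge has 0 ≤ f(e) ≤ cap(e).
At each intermediate node, inflow equals outflow.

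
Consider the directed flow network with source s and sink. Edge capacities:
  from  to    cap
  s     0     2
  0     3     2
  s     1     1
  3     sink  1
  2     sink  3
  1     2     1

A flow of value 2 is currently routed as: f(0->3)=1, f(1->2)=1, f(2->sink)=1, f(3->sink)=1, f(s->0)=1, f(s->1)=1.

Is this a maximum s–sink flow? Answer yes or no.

Yes

Residual reachable from s: {0, 3, s}; sink is not reachable.
Saturated cut: s->1, 3->sink with total capacity 2 = current flow value. Flow is maximum.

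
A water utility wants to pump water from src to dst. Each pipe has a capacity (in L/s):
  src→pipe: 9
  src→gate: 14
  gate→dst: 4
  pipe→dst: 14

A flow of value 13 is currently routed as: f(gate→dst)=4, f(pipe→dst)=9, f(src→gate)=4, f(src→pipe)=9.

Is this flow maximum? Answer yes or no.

Residual reachable from src: {gate, src}; dst is not reachable.
Saturated cut: src→pipe, gate→dst with total capacity 13 = current flow value. Flow is maximum.

Yes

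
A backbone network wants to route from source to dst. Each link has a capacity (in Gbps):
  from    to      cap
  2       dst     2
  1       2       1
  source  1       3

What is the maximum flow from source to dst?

1

Augment source→1→2→dst: bottleneck 1. Total 1.
No augmenting path remains in the residual graph.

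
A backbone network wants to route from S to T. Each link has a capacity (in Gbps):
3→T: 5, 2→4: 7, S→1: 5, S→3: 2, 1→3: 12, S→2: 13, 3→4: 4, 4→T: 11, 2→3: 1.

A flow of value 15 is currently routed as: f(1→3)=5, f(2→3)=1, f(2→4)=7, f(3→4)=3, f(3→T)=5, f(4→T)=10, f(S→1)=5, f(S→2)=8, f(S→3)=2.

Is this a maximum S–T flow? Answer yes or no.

Residual reachable from S: {2, S}; T is not reachable.
Saturated cut: S→1, S→3, 2→3, 2→4 with total capacity 15 = current flow value. Flow is maximum.

Yes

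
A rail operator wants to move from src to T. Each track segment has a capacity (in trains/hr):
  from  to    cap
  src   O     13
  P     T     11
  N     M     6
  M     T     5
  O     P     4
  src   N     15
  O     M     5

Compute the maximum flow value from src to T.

Augment src→O→P→T: bottleneck 4. Total 4.
Augment src→O→M→T: bottleneck 5. Total 9.
No augmenting path remains in the residual graph.

9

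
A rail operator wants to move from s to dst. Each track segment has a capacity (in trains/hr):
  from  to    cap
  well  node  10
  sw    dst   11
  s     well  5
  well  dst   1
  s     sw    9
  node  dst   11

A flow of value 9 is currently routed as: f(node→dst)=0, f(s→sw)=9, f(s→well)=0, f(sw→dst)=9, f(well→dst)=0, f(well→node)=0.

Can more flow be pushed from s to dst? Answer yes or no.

Yes

Residual path s→well→dst has bottleneck 1 > 0.
Pushing 1 along it raises the flow to 10, so the given flow is not maximum.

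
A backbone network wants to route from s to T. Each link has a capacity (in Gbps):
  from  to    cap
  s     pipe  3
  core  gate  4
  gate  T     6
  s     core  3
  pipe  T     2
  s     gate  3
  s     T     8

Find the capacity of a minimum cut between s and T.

16

Max flow = 16 (via 4 augmenting paths).
In the residual at optimum, the set reachable from s is {pipe, s}.
Cut edges: s->core (cap 3), s->gate (cap 3), s->T (cap 8), pipe->T (cap 2). Sum = 16.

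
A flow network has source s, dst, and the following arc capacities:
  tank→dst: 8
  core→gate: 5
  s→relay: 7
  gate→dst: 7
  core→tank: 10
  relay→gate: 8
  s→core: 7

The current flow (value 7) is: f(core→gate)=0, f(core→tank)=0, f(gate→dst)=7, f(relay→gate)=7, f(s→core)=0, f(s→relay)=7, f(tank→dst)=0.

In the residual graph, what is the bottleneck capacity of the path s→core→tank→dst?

7

Residual capacities along the path: s→core: 7, core→tank: 10, tank→dst: 8.
Minimum is 7.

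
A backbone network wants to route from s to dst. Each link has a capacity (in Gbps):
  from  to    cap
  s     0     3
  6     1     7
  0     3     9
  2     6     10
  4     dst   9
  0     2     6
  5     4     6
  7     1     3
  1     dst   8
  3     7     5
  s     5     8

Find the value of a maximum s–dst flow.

Augment s->5->4->dst: bottleneck 6. Total 6.
Augment s->0->2->6->1->dst: bottleneck 3. Total 9.
No augmenting path remains in the residual graph.

9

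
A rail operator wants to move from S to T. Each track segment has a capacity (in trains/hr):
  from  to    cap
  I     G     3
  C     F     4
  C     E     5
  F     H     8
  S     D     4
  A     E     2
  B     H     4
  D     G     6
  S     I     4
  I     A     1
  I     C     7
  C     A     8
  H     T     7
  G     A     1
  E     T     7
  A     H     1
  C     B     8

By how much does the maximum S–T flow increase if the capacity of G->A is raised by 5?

Original max flow = 5.
After raising cap(G->A), augmenting paths through that edge carry 2 more units.
New max flow = 7. Increase = 2.

2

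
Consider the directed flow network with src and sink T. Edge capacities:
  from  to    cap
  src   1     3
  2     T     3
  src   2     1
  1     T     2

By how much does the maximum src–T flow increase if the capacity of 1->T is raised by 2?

1

Original max flow = 3.
After raising cap(1->T), augmenting paths through that edge carry 1 more unit.
New max flow = 4. Increase = 1.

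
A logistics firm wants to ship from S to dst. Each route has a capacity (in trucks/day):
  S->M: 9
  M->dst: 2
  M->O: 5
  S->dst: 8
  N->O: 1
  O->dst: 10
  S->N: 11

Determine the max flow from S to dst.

Augment S->dst: bottleneck 8. Total 8.
Augment S->M->dst: bottleneck 2. Total 10.
Augment S->N->O->dst: bottleneck 1. Total 11.
Augment S->M->O->dst: bottleneck 5. Total 16.
No augmenting path remains in the residual graph.

16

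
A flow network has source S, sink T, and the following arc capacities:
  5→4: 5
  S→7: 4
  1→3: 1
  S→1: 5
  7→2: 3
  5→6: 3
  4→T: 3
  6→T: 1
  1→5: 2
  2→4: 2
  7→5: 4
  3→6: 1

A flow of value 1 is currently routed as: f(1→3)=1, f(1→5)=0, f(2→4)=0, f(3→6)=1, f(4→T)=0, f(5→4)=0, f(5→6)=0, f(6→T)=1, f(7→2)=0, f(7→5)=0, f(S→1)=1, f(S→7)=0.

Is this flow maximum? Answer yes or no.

Residual path S→1→5→4→T has bottleneck 2 > 0.
Pushing 2 along it raises the flow to 3, so the given flow is not maximum.

No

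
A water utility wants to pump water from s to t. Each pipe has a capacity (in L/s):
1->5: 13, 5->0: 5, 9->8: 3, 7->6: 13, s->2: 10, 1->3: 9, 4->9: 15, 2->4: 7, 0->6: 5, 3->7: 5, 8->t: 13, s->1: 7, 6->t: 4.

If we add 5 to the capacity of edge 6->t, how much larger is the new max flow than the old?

3

Original max flow = 7.
After raising cap(6->t), augmenting paths through that edge carry 3 more units.
New max flow = 10. Increase = 3.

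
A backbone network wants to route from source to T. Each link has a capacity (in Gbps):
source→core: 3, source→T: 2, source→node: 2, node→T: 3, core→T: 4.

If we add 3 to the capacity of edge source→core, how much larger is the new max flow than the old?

Original max flow = 7.
After raising cap(source→core), augmenting paths through that edge carry 1 more unit.
New max flow = 8. Increase = 1.

1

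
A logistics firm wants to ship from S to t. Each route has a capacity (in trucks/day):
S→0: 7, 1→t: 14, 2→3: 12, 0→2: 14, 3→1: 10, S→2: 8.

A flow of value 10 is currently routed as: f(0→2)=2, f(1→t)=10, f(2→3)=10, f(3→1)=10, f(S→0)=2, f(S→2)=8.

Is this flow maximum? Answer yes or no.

Residual reachable from S: {0, 2, 3, S}; t is not reachable.
Saturated cut: 3→1 with total capacity 10 = current flow value. Flow is maximum.

Yes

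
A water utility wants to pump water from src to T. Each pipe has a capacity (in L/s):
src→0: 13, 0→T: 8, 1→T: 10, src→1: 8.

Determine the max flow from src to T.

16

Augment src→0→T: bottleneck 8. Total 8.
Augment src→1→T: bottleneck 8. Total 16.
No augmenting path remains in the residual graph.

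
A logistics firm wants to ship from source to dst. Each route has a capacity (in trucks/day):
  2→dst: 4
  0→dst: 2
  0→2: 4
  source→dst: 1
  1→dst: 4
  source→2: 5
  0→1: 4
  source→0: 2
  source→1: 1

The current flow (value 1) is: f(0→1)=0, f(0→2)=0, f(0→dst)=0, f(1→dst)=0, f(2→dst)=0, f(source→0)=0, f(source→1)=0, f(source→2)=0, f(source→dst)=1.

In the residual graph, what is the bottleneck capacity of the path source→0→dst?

Residual capacities along the path: source→0: 2, 0→dst: 2.
Minimum is 2.

2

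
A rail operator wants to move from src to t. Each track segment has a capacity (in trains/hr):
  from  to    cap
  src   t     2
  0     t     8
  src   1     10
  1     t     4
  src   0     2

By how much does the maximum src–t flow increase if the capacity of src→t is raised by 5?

Original max flow = 8.
After raising cap(src→t), augmenting paths through that edge carry 5 more units.
New max flow = 13. Increase = 5.

5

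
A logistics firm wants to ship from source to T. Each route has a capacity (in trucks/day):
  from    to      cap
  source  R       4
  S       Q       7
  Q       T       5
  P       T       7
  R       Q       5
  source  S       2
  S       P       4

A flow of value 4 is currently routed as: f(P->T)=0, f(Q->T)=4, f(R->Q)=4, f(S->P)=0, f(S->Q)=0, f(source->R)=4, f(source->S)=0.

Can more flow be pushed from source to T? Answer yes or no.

Residual path source->S->Q->T has bottleneck 1 > 0.
Pushing 1 along it raises the flow to 5, so the given flow is not maximum.

Yes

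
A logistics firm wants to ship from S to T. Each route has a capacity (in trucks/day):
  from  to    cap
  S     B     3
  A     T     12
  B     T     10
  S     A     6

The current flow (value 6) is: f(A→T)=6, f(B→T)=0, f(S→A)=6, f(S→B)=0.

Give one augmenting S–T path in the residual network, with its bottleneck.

Residual along S→B→T: S→B: 3, B→T: 10.
Bottleneck = min = 3.

S→B→T, bottleneck 3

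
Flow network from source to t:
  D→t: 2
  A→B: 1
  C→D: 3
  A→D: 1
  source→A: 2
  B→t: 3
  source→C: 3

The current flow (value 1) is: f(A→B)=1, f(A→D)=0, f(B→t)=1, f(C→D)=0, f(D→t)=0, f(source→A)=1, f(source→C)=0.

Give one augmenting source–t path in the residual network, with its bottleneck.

Residual along source→A→D→t: source→A: 1, A→D: 1, D→t: 2.
Bottleneck = min = 1.

source→A→D→t, bottleneck 1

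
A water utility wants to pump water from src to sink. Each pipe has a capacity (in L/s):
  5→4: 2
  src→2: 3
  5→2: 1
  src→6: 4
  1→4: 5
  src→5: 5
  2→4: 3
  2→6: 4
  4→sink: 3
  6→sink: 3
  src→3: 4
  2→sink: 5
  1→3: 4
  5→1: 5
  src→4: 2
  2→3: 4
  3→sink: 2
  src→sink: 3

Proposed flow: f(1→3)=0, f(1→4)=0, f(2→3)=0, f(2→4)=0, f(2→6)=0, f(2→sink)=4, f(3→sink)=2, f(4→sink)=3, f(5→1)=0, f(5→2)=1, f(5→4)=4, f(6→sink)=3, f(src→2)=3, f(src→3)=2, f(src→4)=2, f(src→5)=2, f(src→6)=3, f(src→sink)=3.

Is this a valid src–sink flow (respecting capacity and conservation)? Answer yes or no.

No

Capacity violated on 5→4: flow 4 > capacity 2.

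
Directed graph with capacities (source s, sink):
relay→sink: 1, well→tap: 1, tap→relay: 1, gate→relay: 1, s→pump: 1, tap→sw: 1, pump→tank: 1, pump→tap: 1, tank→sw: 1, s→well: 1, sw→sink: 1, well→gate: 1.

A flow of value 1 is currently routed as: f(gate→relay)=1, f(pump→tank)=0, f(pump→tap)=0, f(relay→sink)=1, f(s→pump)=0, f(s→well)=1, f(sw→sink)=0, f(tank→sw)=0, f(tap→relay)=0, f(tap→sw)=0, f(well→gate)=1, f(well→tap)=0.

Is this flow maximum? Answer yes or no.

No

Residual path s→pump→tap→sw→sink has bottleneck 1 > 0.
Pushing 1 along it raises the flow to 2, so the given flow is not maximum.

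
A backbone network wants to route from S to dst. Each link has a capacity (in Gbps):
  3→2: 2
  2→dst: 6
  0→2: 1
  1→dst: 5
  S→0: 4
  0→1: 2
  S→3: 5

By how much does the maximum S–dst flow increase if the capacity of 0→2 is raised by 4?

1

Original max flow = 5.
After raising cap(0→2), augmenting paths through that edge carry 1 more unit.
New max flow = 6. Increase = 1.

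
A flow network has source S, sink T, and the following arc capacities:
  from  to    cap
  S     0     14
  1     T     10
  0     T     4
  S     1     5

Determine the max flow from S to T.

Augment S->0->T: bottleneck 4. Total 4.
Augment S->1->T: bottleneck 5. Total 9.
No augmenting path remains in the residual graph.

9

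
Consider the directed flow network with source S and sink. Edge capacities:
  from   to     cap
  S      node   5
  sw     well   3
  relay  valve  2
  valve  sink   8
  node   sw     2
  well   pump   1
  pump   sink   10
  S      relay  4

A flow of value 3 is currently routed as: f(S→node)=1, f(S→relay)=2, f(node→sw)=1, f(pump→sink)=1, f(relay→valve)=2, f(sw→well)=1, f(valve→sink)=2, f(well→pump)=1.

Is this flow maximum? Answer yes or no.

Yes

Residual reachable from S: {S, node, relay, sw, well}; sink is not reachable.
Saturated cut: well→pump, relay→valve with total capacity 3 = current flow value. Flow is maximum.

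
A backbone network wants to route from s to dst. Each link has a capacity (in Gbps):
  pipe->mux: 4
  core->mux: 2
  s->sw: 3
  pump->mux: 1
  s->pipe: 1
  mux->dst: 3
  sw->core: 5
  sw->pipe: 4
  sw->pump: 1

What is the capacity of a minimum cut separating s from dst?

Max flow = 3 (via 3 augmenting paths).
In the residual at optimum, the set reachable from s is {core, mux, pipe, pump, s, sw}.
Cut edges: mux->dst (cap 3). Sum = 3.

3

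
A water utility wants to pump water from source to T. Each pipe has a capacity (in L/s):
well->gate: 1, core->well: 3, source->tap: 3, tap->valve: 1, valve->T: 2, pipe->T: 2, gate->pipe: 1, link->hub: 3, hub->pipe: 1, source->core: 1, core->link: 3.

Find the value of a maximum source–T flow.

Augment source->tap->valve->T: bottleneck 1. Total 1.
Augment source->core->link->hub->pipe->T: bottleneck 1. Total 2.
No augmenting path remains in the residual graph.

2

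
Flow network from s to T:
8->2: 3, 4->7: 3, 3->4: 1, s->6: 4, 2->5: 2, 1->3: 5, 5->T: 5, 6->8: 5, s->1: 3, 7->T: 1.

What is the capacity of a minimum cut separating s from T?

Max flow = 3 (via 2 augmenting paths).
In the residual at optimum, the set reachable from s is {1, 2, 3, 6, 8, s}.
Cut edges: 2->5 (cap 2), 3->4 (cap 1). Sum = 3.

3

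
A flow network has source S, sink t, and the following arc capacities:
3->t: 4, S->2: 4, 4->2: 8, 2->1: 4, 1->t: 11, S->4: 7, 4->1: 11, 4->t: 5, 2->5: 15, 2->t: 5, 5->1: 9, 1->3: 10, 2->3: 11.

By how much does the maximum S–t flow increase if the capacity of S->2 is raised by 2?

Original max flow = 11.
After raising cap(S->2), augmenting paths through that edge carry 2 more units.
New max flow = 13. Increase = 2.

2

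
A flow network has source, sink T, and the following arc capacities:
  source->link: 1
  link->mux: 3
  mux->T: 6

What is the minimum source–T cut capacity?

Max flow = 1 (via 1 augmenting path).
In the residual at optimum, the set reachable from source is {source}.
Cut edges: source->link (cap 1). Sum = 1.

1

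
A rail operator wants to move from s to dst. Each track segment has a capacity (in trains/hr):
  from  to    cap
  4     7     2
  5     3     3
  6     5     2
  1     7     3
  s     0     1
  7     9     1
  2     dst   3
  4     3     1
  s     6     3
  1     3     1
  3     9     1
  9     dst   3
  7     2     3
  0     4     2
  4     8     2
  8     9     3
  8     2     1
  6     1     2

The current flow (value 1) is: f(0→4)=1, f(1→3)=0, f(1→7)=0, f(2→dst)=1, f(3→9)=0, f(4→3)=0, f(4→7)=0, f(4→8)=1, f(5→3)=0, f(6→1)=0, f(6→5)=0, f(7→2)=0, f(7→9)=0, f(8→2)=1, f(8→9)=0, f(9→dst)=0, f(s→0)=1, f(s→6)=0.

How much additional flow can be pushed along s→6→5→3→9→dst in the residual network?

Residual capacities along the path: s→6: 3, 6→5: 2, 5→3: 3, 3→9: 1, 9→dst: 3.
Minimum is 1.

1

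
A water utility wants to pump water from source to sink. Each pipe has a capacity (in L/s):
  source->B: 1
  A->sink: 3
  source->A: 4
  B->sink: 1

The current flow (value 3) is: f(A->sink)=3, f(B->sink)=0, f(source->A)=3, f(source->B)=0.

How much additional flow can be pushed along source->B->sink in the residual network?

1

Residual capacities along the path: source->B: 1, B->sink: 1.
Minimum is 1.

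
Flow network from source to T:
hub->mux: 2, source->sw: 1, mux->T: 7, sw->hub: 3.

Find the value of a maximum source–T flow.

Augment source->sw->hub->mux->T: bottleneck 1. Total 1.
No augmenting path remains in the residual graph.

1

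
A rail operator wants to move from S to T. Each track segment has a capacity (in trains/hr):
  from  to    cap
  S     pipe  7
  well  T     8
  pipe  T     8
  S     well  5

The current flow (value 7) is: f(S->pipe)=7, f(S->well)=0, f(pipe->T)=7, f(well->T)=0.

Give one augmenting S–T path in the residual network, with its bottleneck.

S->well->T, bottleneck 5

Residual along S->well->T: S->well: 5, well->T: 8.
Bottleneck = min = 5.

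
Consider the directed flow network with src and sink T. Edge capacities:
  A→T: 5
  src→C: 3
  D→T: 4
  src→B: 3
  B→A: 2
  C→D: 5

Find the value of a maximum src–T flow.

Augment src→C→D→T: bottleneck 3. Total 3.
Augment src→B→A→T: bottleneck 2. Total 5.
No augmenting path remains in the residual graph.

5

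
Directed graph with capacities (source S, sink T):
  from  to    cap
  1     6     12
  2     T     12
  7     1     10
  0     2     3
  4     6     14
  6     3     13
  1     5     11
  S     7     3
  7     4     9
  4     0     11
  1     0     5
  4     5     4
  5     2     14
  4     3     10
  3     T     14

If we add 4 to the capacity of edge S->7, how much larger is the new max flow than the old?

Original max flow = 3.
After raising cap(S->7), augmenting paths through that edge carry 4 more units.
New max flow = 7. Increase = 4.

4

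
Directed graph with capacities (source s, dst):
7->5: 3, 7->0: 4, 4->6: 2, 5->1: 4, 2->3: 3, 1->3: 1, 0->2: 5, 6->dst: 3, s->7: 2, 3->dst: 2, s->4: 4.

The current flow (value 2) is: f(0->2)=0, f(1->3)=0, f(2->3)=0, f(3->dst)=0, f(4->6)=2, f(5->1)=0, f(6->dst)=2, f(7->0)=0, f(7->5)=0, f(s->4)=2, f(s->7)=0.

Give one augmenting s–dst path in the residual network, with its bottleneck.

s->7->0->2->3->dst, bottleneck 2

Residual along s->7->0->2->3->dst: s->7: 2, 7->0: 4, 0->2: 5, 2->3: 3, 3->dst: 2.
Bottleneck = min = 2.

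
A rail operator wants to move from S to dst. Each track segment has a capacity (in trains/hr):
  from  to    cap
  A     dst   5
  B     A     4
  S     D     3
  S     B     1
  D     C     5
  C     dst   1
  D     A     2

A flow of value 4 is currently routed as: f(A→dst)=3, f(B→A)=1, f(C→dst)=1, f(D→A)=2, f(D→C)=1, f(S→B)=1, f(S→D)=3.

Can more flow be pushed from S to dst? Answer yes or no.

No

Residual reachable from S: {S}; dst is not reachable.
Saturated cut: S→D, S→B with total capacity 4 = current flow value. Flow is maximum.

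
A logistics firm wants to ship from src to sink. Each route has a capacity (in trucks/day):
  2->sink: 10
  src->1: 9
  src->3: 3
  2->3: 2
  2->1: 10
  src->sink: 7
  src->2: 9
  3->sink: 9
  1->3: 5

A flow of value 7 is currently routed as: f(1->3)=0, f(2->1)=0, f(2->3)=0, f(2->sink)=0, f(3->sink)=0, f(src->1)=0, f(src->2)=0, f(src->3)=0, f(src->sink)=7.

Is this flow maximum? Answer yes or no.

Residual path src->2->sink has bottleneck 9 > 0.
Pushing 9 along it raises the flow to 16, so the given flow is not maximum.

No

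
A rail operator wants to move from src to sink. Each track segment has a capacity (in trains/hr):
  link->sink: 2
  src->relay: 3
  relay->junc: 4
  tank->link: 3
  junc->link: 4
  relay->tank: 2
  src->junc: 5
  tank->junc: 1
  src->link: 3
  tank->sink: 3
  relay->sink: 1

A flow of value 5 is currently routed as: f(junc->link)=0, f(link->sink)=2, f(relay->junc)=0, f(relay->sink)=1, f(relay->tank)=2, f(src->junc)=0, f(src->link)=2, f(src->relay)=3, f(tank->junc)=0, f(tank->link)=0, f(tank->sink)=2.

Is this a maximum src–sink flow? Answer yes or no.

Yes

Residual reachable from src: {junc, link, src}; sink is not reachable.
Saturated cut: src->relay, link->sink with total capacity 5 = current flow value. Flow is maximum.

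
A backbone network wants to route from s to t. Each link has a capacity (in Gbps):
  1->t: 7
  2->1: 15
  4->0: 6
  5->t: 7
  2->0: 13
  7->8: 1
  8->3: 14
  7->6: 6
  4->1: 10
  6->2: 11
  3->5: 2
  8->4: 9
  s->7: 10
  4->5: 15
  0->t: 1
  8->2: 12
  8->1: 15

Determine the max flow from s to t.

Augment s->7->8->1->t: bottleneck 1. Total 1.
Augment s->7->6->2->0->t: bottleneck 1. Total 2.
Augment s->7->6->2->1->t: bottleneck 5. Total 7.
No augmenting path remains in the residual graph.

7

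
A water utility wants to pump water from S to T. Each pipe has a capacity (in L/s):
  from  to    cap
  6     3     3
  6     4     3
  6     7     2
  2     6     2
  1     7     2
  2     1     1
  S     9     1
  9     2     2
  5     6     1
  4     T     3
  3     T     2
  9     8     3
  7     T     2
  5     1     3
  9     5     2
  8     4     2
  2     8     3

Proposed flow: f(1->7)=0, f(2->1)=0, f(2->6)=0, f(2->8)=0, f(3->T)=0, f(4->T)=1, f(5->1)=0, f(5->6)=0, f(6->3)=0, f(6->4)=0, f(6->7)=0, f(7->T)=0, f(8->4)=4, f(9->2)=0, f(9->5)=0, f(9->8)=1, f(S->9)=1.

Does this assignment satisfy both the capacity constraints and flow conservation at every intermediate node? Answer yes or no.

Capacity violated on 8->4: flow 4 > capacity 2.

No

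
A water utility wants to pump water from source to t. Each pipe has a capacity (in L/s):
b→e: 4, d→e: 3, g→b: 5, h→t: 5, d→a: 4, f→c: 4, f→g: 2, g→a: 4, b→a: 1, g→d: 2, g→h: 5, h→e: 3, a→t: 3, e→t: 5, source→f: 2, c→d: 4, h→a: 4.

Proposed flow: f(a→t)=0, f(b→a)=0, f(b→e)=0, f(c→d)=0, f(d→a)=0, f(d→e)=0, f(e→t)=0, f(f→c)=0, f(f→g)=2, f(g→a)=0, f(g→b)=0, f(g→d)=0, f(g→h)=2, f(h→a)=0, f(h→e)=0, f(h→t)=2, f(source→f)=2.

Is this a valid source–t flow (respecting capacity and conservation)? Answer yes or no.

Every edge has 0 ≤ f(e) ≤ cap(e).
At each intermediate node, inflow equals outflow.

Yes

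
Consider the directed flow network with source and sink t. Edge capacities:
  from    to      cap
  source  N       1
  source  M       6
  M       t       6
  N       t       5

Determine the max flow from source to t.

Augment source->M->t: bottleneck 6. Total 6.
Augment source->N->t: bottleneck 1. Total 7.
No augmenting path remains in the residual graph.

7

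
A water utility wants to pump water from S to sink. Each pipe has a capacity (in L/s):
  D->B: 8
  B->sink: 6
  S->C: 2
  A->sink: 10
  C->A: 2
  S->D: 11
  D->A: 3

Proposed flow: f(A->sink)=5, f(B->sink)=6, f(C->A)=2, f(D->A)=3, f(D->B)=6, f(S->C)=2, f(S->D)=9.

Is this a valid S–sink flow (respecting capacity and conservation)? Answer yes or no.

Yes

Every edge has 0 ≤ f(e) ≤ cap(e).
At each intermediate node, inflow equals outflow.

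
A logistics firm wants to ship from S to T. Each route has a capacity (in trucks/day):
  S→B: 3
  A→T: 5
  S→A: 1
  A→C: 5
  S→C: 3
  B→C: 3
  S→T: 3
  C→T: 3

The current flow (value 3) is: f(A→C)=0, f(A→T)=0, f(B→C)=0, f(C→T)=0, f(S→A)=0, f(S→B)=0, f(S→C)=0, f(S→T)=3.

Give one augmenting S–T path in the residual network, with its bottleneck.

S→A→T, bottleneck 1

Residual along S→A→T: S→A: 1, A→T: 5.
Bottleneck = min = 1.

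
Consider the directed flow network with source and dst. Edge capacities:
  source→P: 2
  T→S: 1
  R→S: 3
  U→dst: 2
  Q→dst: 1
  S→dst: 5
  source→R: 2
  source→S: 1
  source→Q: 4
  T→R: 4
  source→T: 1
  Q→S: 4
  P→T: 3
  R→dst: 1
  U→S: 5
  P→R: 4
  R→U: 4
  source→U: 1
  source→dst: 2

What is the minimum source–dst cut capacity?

Max flow = 11 (via 8 augmenting paths).
In the residual at optimum, the set reachable from source is {P, Q, R, S, T, U, source}.
Cut edges: source→dst (cap 2), Q→dst (cap 1), R→dst (cap 1), U→dst (cap 2), S→dst (cap 5). Sum = 11.

11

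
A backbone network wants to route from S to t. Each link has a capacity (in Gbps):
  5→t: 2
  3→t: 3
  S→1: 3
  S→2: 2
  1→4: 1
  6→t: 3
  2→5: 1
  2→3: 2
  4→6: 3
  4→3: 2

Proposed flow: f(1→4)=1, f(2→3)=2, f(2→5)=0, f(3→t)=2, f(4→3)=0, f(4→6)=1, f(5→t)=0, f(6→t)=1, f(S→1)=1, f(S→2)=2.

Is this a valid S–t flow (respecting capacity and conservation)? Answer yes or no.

Every edge has 0 ≤ f(e) ≤ cap(e).
At each intermediate node, inflow equals outflow.

Yes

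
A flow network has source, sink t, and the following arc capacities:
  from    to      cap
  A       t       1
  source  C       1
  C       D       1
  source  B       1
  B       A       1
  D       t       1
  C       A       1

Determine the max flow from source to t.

Augment source->B->A->t: bottleneck 1. Total 1.
Augment source->C->D->t: bottleneck 1. Total 2.
No augmenting path remains in the residual graph.

2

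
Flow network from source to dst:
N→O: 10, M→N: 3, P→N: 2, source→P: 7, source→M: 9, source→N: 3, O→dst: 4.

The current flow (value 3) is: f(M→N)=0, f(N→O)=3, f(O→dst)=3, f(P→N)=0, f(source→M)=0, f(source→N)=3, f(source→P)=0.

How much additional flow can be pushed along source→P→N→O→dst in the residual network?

1

Residual capacities along the path: source→P: 7, P→N: 2, N→O: 7, O→dst: 1.
Minimum is 1.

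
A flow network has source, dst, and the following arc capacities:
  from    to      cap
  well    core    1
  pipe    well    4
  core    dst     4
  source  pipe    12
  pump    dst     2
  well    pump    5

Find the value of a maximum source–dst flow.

3

Augment source→pipe→well→core→dst: bottleneck 1. Total 1.
Augment source→pipe→well→pump→dst: bottleneck 2. Total 3.
No augmenting path remains in the residual graph.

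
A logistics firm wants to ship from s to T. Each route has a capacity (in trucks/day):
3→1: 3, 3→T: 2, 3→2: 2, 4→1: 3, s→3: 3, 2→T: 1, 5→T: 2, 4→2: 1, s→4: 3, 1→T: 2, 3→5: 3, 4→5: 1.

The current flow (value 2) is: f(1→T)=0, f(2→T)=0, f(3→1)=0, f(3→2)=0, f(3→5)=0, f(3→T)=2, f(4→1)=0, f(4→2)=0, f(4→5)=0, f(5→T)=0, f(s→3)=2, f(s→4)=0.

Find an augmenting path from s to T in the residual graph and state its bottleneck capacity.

Residual along s→4→1→T: s→4: 3, 4→1: 3, 1→T: 2.
Bottleneck = min = 2.

s→4→1→T, bottleneck 2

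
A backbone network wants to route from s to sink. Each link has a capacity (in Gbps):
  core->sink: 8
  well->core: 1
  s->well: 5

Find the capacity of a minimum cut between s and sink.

Max flow = 1 (via 1 augmenting path).
In the residual at optimum, the set reachable from s is {s, well}.
Cut edges: well->core (cap 1). Sum = 1.

1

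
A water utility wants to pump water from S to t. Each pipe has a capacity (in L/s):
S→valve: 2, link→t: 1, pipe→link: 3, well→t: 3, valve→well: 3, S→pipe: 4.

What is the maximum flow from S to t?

Augment S→pipe→link→t: bottleneck 1. Total 1.
Augment S→valve→well→t: bottleneck 2. Total 3.
No augmenting path remains in the residual graph.

3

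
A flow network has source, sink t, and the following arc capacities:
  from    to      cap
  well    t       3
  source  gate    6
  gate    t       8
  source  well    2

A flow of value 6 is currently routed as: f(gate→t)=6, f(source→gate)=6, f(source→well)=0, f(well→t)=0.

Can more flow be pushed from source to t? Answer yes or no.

Yes

Residual path source→well→t has bottleneck 2 > 0.
Pushing 2 along it raises the flow to 8, so the given flow is not maximum.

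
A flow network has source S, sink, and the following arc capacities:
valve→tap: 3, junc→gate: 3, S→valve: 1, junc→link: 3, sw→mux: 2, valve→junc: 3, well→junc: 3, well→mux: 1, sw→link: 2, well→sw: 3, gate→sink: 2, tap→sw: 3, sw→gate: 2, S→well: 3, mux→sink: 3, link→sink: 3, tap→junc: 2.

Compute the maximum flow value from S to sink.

4

Augment S→well→mux→sink: bottleneck 1. Total 1.
Augment S→valve→junc→gate→sink: bottleneck 1. Total 2.
Augment S→well→junc→gate→sink: bottleneck 1. Total 3.
Augment S→well→junc→link→sink: bottleneck 1. Total 4.
No augmenting path remains in the residual graph.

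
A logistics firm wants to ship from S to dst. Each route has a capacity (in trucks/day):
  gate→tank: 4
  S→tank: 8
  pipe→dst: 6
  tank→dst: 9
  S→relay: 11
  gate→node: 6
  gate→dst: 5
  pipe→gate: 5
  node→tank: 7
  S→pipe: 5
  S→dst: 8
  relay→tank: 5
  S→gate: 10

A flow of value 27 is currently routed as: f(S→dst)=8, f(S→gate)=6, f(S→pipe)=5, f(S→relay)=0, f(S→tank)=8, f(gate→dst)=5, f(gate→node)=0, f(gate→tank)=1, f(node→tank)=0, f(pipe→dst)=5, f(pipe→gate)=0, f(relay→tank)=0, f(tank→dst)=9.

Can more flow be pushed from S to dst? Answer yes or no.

Residual reachable from S: {S, gate, node, relay, tank}; dst is not reachable.
Saturated cut: S→pipe, S→dst, gate→dst, tank→dst with total capacity 27 = current flow value. Flow is maximum.

No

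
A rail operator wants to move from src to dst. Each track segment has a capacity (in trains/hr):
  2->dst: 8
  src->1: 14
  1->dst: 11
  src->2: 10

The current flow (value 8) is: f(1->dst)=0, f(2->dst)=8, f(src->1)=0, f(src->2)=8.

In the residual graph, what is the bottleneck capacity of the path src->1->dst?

11

Residual capacities along the path: src->1: 14, 1->dst: 11.
Minimum is 11.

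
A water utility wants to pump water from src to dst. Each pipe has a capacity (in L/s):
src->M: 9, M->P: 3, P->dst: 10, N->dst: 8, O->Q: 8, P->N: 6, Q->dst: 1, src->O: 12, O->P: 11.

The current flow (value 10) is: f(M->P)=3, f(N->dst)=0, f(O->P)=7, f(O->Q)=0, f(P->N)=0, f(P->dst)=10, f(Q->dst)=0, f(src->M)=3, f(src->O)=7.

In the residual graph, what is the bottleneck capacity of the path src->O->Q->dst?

1

Residual capacities along the path: src->O: 5, O->Q: 8, Q->dst: 1.
Minimum is 1.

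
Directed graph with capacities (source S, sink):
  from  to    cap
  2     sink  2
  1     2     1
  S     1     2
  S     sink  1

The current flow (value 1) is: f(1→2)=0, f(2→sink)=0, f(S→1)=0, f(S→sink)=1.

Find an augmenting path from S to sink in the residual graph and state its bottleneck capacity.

Residual along S→1→2→sink: S→1: 2, 1→2: 1, 2→sink: 2.
Bottleneck = min = 1.

S→1→2→sink, bottleneck 1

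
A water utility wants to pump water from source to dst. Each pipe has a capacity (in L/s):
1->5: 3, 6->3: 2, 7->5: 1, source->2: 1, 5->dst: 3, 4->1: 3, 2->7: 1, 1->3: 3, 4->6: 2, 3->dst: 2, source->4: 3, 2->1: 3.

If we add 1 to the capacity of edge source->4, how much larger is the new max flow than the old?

Original max flow = 4.
After raising cap(source->4), augmenting paths through that edge carry 1 more unit.
New max flow = 5. Increase = 1.

1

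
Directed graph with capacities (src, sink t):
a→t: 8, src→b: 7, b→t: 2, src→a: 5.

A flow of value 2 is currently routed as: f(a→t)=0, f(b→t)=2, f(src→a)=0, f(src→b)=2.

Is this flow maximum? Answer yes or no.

Residual path src→a→t has bottleneck 5 > 0.
Pushing 5 along it raises the flow to 7, so the given flow is not maximum.

No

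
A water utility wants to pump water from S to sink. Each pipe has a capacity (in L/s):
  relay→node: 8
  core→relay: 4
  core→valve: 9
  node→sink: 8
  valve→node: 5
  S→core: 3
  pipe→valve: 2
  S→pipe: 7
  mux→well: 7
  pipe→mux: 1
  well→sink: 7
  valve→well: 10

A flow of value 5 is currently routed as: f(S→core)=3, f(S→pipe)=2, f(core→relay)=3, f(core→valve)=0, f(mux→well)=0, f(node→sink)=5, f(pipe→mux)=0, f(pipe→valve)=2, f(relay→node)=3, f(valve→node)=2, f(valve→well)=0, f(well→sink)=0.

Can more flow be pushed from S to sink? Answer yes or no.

Yes

Residual path S→pipe→mux→well→sink has bottleneck 1 > 0.
Pushing 1 along it raises the flow to 6, so the given flow is not maximum.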